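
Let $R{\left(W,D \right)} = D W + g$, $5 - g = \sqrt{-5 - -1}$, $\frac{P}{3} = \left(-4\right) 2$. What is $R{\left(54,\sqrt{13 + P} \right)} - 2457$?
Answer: $-2452 - 2 i + 54 i \sqrt{11} \approx -2452.0 + 177.1 i$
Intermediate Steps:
$P = -24$ ($P = 3 \left(\left(-4\right) 2\right) = 3 \left(-8\right) = -24$)
$g = 5 - 2 i$ ($g = 5 - \sqrt{-5 - -1} = 5 - \sqrt{-5 + \left(-4 + 5\right)} = 5 - \sqrt{-5 + 1} = 5 - \sqrt{-4} = 5 - 2 i \approx 5.0 - 2.0 i$)
$R{\left(W,D \right)} = 5 - 2 i + D W$ ($R{\left(W,D \right)} = D W + \left(5 - 2 i\right) = 5 - 2 i + D W$)
$R{\left(54,\sqrt{13 + P} \right)} - 2457 = \left(5 - 2 i + \sqrt{13 - 24} \cdot 54\right) - 2457 = \left(5 - 2 i + \sqrt{-11} \cdot 54\right) - 2457 = \left(5 - 2 i + i \sqrt{11} \cdot 54\right) - 2457 = \left(5 - 2 i + 54 i \sqrt{11}\right) - 2457 = -2452 - 2 i + 54 i \sqrt{11}$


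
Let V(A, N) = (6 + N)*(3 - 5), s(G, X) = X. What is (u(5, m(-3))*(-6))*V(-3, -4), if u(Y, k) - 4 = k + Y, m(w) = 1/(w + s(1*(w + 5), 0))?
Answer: 208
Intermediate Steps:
m(w) = 1/w (m(w) = 1/(w + 0) = 1/w)
V(A, N) = -12 - 2*N (V(A, N) = (6 + N)*(-2) = -12 - 2*N)
u(Y, k) = 4 + Y + k (u(Y, k) = 4 + (k + Y) = 4 + (Y + k) = 4 + Y + k)
(u(5, m(-3))*(-6))*V(-3, -4) = ((4 + 5 + 1/(-3))*(-6))*(-12 - 2*(-4)) = ((4 + 5 - ⅓)*(-6))*(-12 + 8) = ((26/3)*(-6))*(-4) = -52*(-4) = 208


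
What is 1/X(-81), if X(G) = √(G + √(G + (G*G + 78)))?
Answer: -I/√(81 - √6558) ≈ -7.3481*I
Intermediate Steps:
X(G) = √(G + √(78 + G + G²)) (X(G) = √(G + √(G + (G² + 78))) = √(G + √(G + (78 + G²))) = √(G + √(78 + G + G²)))
1/X(-81) = 1/(√(-81 + √(78 - 81 + (-81)²))) = 1/(√(-81 + √(78 - 81 + 6561))) = 1/(√(-81 + √6558)) = (-81 + √6558)^(-½)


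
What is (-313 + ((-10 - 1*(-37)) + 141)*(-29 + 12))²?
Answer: 10042561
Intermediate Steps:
(-313 + ((-10 - 1*(-37)) + 141)*(-29 + 12))² = (-313 + ((-10 + 37) + 141)*(-17))² = (-313 + (27 + 141)*(-17))² = (-313 + 168*(-17))² = (-313 - 2856)² = (-3169)² = 10042561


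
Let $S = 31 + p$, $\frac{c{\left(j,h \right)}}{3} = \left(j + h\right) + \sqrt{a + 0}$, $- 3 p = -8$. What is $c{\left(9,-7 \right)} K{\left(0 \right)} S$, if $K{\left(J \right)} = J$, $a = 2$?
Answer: $0$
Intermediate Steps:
$p = \frac{8}{3}$ ($p = \left(- \frac{1}{3}\right) \left(-8\right) = \frac{8}{3} \approx 2.6667$)
$c{\left(j,h \right)} = 3 h + 3 j + 3 \sqrt{2}$ ($c{\left(j,h \right)} = 3 \left(\left(j + h\right) + \sqrt{2 + 0}\right) = 3 \left(\left(h + j\right) + \sqrt{2}\right) = 3 \left(h + j + \sqrt{2}\right) = 3 h + 3 j + 3 \sqrt{2}$)
$S = \frac{101}{3}$ ($S = 31 + \frac{8}{3} = \frac{101}{3} \approx 33.667$)
$c{\left(9,-7 \right)} K{\left(0 \right)} S = \left(3 \left(-7\right) + 3 \cdot 9 + 3 \sqrt{2}\right) 0 \cdot \frac{101}{3} = \left(-21 + 27 + 3 \sqrt{2}\right) 0 \cdot \frac{101}{3} = \left(6 + 3 \sqrt{2}\right) 0 \cdot \frac{101}{3} = 0 \cdot \frac{101}{3} = 0$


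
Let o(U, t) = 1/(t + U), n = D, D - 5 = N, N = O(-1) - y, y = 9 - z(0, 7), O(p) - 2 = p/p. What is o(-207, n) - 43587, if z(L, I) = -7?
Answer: -9371206/215 ≈ -43587.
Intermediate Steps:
O(p) = 3 (O(p) = 2 + p/p = 2 + 1 = 3)
y = 16 (y = 9 - 1*(-7) = 9 + 7 = 16)
N = -13 (N = 3 - 1*16 = 3 - 16 = -13)
D = -8 (D = 5 - 13 = -8)
n = -8
o(U, t) = 1/(U + t)
o(-207, n) - 43587 = 1/(-207 - 8) - 43587 = 1/(-215) - 43587 = -1/215 - 43587 = -9371206/215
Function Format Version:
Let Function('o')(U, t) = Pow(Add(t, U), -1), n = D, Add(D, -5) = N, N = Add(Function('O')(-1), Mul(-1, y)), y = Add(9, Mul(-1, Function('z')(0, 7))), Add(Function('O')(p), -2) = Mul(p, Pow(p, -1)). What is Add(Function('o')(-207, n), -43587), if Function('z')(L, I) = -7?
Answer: Rational(-9371206, 215) ≈ -43587.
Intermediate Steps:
Function('O')(p) = 3 (Function('O')(p) = Add(2, Mul(p, Pow(p, -1))) = Add(2, 1) = 3)
y = 16 (y = Add(9, Mul(-1, -7)) = Add(9, 7) = 16)
N = -13 (N = Add(3, Mul(-1, 16)) = Add(3, -16) = -13)
D = -8 (D = Add(5, -13) = -8)
n = -8
Function('o')(U, t) = Pow(Add(U, t), -1)
Add(Function('o')(-207, n), -43587) = Add(Pow(Add(-207, -8), -1), -43587) = Add(Pow(-215, -1), -43587) = Add(Rational(-1, 215), -43587) = Rational(-9371206, 215)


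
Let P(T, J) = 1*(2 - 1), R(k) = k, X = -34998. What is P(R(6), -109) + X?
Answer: -34997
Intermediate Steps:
P(T, J) = 1 (P(T, J) = 1*1 = 1)
P(R(6), -109) + X = 1 - 34998 = -34997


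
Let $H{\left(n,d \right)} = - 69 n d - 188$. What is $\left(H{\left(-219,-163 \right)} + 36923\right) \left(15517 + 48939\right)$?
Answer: $-156393331248$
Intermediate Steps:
$H{\left(n,d \right)} = -188 - 69 d n$ ($H{\left(n,d \right)} = - 69 d n - 188 = -188 - 69 d n$)
$\left(H{\left(-219,-163 \right)} + 36923\right) \left(15517 + 48939\right) = \left(\left(-188 - \left(-11247\right) \left(-219\right)\right) + 36923\right) \left(15517 + 48939\right) = \left(\left(-188 - 2463093\right) + 36923\right) 64456 = \left(-2463281 + 36923\right) 64456 = \left(-2426358\right) 64456 = -156393331248$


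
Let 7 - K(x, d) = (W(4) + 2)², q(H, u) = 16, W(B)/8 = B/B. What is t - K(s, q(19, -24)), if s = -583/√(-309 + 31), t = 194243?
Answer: 194336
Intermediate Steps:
W(B) = 8 (W(B) = 8*(B/B) = 8*1 = 8)
s = 583*I*√278/278 (s = -583*(-I*√278/278) = -(-583)*I*√278/278 = 583*I*√278/278 ≈ 34.966*I)
K(x, d) = -93 (K(x, d) = 7 - (8 + 2)² = 7 - 1*10² = 7 - 1*100 = 7 - 100 = -93)
t - K(s, q(19, -24)) = 194243 - 1*(-93) = 194243 + 93 = 194336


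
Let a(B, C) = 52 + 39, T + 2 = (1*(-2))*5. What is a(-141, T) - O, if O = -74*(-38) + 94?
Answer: -2815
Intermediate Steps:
T = -12 (T = -2 + (1*(-2))*5 = -2 - 2*5 = -2 - 10 = -12)
O = 2906 (O = 2812 + 94 = 2906)
a(B, C) = 91
a(-141, T) - O = 91 - 1*2906 = 91 - 2906 = -2815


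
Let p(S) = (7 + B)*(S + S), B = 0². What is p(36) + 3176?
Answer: 3680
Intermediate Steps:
B = 0
p(S) = 14*S (p(S) = (7 + 0)*(S + S) = 7*(2*S) = 14*S)
p(36) + 3176 = 14*36 + 3176 = 504 + 3176 = 3680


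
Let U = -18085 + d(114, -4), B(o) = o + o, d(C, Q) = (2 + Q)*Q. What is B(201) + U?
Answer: -17675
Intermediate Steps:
d(C, Q) = Q*(2 + Q)
B(o) = 2*o
U = -18077 (U = -18085 - 4*(2 - 4) = -18085 - 4*(-2) = -18085 + 8 = -18077)
B(201) + U = 2*201 - 18077 = 402 - 18077 = -17675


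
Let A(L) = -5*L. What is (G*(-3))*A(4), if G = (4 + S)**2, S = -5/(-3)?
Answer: 5780/3 ≈ 1926.7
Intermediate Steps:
S = 5/3 (S = -5*(-1/3) = 5/3 ≈ 1.6667)
G = 289/9 (G = (4 + 5/3)**2 = (17/3)**2 = 289/9 ≈ 32.111)
(G*(-3))*A(4) = ((289/9)*(-3))*(-5*4) = -289/3*(-20) = 5780/3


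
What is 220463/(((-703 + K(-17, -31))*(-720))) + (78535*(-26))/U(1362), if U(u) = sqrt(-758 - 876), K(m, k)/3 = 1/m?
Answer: 3747871/8606880 + 1020955*I*sqrt(1634)/817 ≈ 0.43545 + 50514.0*I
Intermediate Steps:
K(m, k) = 3/m
U(u) = I*sqrt(1634) (U(u) = sqrt(-1634) = I*sqrt(1634))
220463/(((-703 + K(-17, -31))*(-720))) + (78535*(-26))/U(1362) = 220463/(((-703 + 3/(-17))*(-720))) + (78535*(-26))/((I*sqrt(1634))) = 220463/(((-703 + 3*(-1/17))*(-720))) - (-1020955)*I*sqrt(1634)/817 = 220463/(((-703 - 3/17)*(-720))) + 1020955*I*sqrt(1634)/817 = 220463/((-11954/17*(-720))) + 1020955*I*sqrt(1634)/817 = 220463/(8606880/17) + 1020955*I*sqrt(1634)/817 = 220463*(17/8606880) + 1020955*I*sqrt(1634)/817 = 3747871/8606880 + 1020955*I*sqrt(1634)/817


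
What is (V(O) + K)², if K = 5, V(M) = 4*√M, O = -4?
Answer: -39 + 80*I ≈ -39.0 + 80.0*I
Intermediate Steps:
(V(O) + K)² = (4*√(-4) + 5)² = (4*(2*I) + 5)² = (8*I + 5)² = (5 + 8*I)²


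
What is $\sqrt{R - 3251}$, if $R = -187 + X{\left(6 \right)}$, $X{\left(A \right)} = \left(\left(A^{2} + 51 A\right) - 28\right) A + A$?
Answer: $6 i \sqrt{43} \approx 39.345 i$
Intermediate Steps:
$X{\left(A \right)} = A + A \left(-28 + A^{2} + 51 A\right)$ ($X{\left(A \right)} = \left(-28 + A^{2} + 51 A\right) A + A = A \left(-28 + A^{2} + 51 A\right) + A = A + A \left(-28 + A^{2} + 51 A\right)$)
$R = 1703$ ($R = -187 + 6 \left(-27 + 6^{2} + 51 \cdot 6\right) = -187 + 6 \left(-27 + 36 + 306\right) = -187 + 6 \cdot 315 = -187 + 1890 = 1703$)
$\sqrt{R - 3251} = \sqrt{1703 - 3251} = \sqrt{-1548} = 6 i \sqrt{43}$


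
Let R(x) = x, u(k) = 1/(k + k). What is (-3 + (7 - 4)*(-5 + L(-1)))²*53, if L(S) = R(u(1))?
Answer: 57717/4 ≈ 14429.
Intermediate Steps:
u(k) = 1/(2*k)
L(S) = ½ (L(S) = (½)/1 = (½)*1 = ½)
(-3 + (7 - 4)*(-5 + L(-1)))²*53 = (-3 + (7 - 4)*(-5 + ½))²*53 = (-3 + 3*(-9/2))²*53 = (-3 - 27/2)²*53 = (-33/2)²*53 = (1089/4)*53 = 57717/4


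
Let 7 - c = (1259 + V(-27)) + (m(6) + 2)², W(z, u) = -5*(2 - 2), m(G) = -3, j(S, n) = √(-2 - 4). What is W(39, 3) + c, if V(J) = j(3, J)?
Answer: -1253 - I*√6 ≈ -1253.0 - 2.4495*I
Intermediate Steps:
j(S, n) = I*√6 (j(S, n) = √(-6) = I*√6)
W(z, u) = 0 (W(z, u) = -5*0 = 0)
V(J) = I*√6
c = -1253 - I*√6 (c = 7 - ((1259 + I*√6) + (-3 + 2)²) = 7 - ((1259 + I*√6) + (-1)²) = 7 - ((1259 + I*√6) + 1) = 7 - (1260 + I*√6) = 7 + (-1260 - I*√6) = -1253 - I*√6 ≈ -1253.0 - 2.4495*I)
W(39, 3) + c = 0 + (-1253 - I*√6) = -1253 - I*√6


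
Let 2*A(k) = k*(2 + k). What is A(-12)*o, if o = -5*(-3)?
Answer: 900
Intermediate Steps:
A(k) = k*(2 + k)/2 (A(k) = (k*(2 + k))/2 = k*(2 + k)/2)
o = 15
A(-12)*o = ((1/2)*(-12)*(2 - 12))*15 = ((1/2)*(-12)*(-10))*15 = 60*15 = 900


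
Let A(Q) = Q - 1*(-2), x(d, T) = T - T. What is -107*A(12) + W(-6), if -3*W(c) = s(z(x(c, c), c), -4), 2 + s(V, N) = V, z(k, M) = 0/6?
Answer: -4492/3 ≈ -1497.3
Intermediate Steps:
x(d, T) = 0
z(k, M) = 0 (z(k, M) = 0*(⅙) = 0)
s(V, N) = -2 + V
W(c) = ⅔ (W(c) = -(-2 + 0)/3 = -⅓*(-2) = ⅔)
A(Q) = 2 + Q (A(Q) = Q + 2 = 2 + Q)
-107*A(12) + W(-6) = -107*(2 + 12) + ⅔ = -107*14 + ⅔ = -1498 + ⅔ = -4492/3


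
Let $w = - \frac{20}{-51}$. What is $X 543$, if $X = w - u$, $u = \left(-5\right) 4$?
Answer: $\frac{188240}{17} \approx 11073.0$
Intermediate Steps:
$u = -20$
$w = \frac{20}{51}$ ($w = \left(-20\right) \left(- \frac{1}{51}\right) = \frac{20}{51} \approx 0.39216$)
$X = \frac{1040}{51}$ ($X = \frac{20}{51} - -20 = \frac{20}{51} + 20 = \frac{1040}{51} \approx 20.392$)
$X 543 = \frac{1040}{51} \cdot 543 = \frac{188240}{17}$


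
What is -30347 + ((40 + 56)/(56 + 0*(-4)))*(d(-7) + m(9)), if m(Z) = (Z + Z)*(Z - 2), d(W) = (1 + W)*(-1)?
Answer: -210845/7 ≈ -30121.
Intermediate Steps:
d(W) = -1 - W
m(Z) = 2*Z*(-2 + Z) (m(Z) = (2*Z)*(-2 + Z) = 2*Z*(-2 + Z))
-30347 + ((40 + 56)/(56 + 0*(-4)))*(d(-7) + m(9)) = -30347 + ((40 + 56)/(56 + 0*(-4)))*((-1 - 1*(-7)) + 2*9*(-2 + 9)) = -30347 + (96/(56 + 0))*((-1 + 7) + 2*9*7) = -30347 + (96/56)*(6 + 126) = -30347 + (96*(1/56))*132 = -30347 + (12/7)*132 = -30347 + 1584/7 = -210845/7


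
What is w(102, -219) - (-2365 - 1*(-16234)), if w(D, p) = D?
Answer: -13767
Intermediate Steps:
w(102, -219) - (-2365 - 1*(-16234)) = 102 - (-2365 - 1*(-16234)) = 102 - (-2365 + 16234) = 102 - 1*13869 = 102 - 13869 = -13767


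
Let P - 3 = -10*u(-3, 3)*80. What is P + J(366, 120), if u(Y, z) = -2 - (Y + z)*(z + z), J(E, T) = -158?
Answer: 1445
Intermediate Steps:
u(Y, z) = -2 - 2*z*(Y + z) (u(Y, z) = -2 - (Y + z)*2*z = -2 - 2*z*(Y + z))
P = 1603 (P = 3 - 10*(-2 - 2*3**2 - 2*(-3)*3)*80 = 3 - 10*(-2 - 2*9 + 18)*80 = 3 - 10*(-2 - 18 + 18)*80 = 3 - 10*(-2)*80 = 3 + 20*80 = 3 + 1600 = 1603)
P + J(366, 120) = 1603 - 158 = 1445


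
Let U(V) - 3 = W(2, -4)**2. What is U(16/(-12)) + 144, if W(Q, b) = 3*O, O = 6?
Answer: 471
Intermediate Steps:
W(Q, b) = 18 (W(Q, b) = 3*6 = 18)
U(V) = 327 (U(V) = 3 + 18**2 = 3 + 324 = 327)
U(16/(-12)) + 144 = 327 + 144 = 471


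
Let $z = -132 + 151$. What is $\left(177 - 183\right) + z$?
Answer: $13$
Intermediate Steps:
$z = 19$
$\left(177 - 183\right) + z = \left(177 - 183\right) + 19 = -6 + 19 = 13$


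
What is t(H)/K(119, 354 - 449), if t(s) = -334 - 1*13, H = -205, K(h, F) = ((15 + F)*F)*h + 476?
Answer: -347/904876 ≈ -0.00038348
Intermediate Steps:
K(h, F) = 476 + F*h*(15 + F) (K(h, F) = (F*(15 + F))*h + 476 = F*h*(15 + F) + 476 = 476 + F*h*(15 + F))
t(s) = -347 (t(s) = -334 - 13 = -347)
t(H)/K(119, 354 - 449) = -347/(476 + 119*(354 - 449)² + 15*(354 - 449)*119) = -347/(476 + 119*(-95)² + 15*(-95)*119) = -347/(476 + 119*9025 - 169575) = -347/(476 + 1073975 - 169575) = -347/904876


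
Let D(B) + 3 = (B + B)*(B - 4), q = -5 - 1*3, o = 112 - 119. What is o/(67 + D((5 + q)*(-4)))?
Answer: -7/256 ≈ -0.027344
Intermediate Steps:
o = -7
q = -8 (q = -5 - 3 = -8)
D(B) = -3 + 2*B*(-4 + B) (D(B) = -3 + (B + B)*(B - 4) = -3 + (2*B)*(-4 + B) = -3 + 2*B*(-4 + B))
o/(67 + D((5 + q)*(-4))) = -7/(67 + (-3 - 8*(5 - 8)*(-4) + 2*((5 - 8)*(-4))²)) = -7/(67 + (-3 - (-24)*(-4) + 2*(-3*(-4))²)) = -7/(67 + (-3 - 8*12 + 2*12²)) = -7/(67 + (-3 - 96 + 2*144)) = -7/(67 + (-3 - 96 + 288)) = -7/(67 + 189) = -7/256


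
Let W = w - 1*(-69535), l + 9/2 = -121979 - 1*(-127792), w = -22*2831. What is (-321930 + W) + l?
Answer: -617737/2 ≈ -3.0887e+5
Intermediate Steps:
w = -62282
l = 11617/2 (l = -9/2 + (-121979 - 1*(-127792)) = -9/2 + (-121979 + 127792) = -9/2 + 5813 = 11617/2 ≈ 5808.5)
W = 7253 (W = -62282 - 1*(-69535) = -62282 + 69535 = 7253)
(-321930 + W) + l = (-321930 + 7253) + 11617/2 = -314677 + 11617/2 = -617737/2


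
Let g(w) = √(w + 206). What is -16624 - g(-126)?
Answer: -16624 - 4*√5 ≈ -16633.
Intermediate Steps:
g(w) = √(206 + w)
-16624 - g(-126) = -16624 - √(206 - 126) = -16624 - √80 = -16624 - 4*√5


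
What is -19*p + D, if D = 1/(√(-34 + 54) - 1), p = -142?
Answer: 51263/19 + 2*√5/19 ≈ 2698.3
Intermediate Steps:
D = 1/(-1 + 2*√5) (D = 1/(√20 - 1) = 1/(2*√5 - 1) = 1/(-1 + 2*√5) ≈ 0.28801)
-19*p + D = -19*(-142) + (1/19 + 2*√5/19) = 2698 + (1/19 + 2*√5/19) = 51263/19 + 2*√5/19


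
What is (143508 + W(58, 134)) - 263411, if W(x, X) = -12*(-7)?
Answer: -119819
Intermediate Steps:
W(x, X) = 84
(143508 + W(58, 134)) - 263411 = (143508 + 84) - 263411 = 143592 - 263411 = -119819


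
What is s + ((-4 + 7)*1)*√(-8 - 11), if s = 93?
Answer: 93 + 3*I*√19 ≈ 93.0 + 13.077*I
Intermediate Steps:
s + ((-4 + 7)*1)*√(-8 - 11) = 93 + ((-4 + 7)*1)*√(-8 - 11) = 93 + (3*1)*√(-19) = 93 + 3*(I*√19) = 93 + 3*I*√19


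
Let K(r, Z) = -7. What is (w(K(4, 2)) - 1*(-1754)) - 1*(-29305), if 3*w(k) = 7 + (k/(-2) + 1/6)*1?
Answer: 279563/9 ≈ 31063.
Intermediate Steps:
w(k) = 43/18 - k/6 (w(k) = (7 + (k/(-2) + 1/6)*1)/3 = (7 + (k*(-½) + 1*(⅙))*1)/3 = (7 + (-k/2 + ⅙)*1)/3 = (7 + (⅙ - k/2)*1)/3 = (7 + (⅙ - k/2))/3 = (43/6 - k/2)/3 = 43/18 - k/6)
(w(K(4, 2)) - 1*(-1754)) - 1*(-29305) = ((43/18 - ⅙*(-7)) - 1*(-1754)) - 1*(-29305) = ((43/18 + 7/6) + 1754) + 29305 = (32/9 + 1754) + 29305 = 15818/9 + 29305 = 279563/9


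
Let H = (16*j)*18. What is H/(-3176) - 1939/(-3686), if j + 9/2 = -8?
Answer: 2428483/1463342 ≈ 1.6595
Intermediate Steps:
j = -25/2 (j = -9/2 - 8 = -25/2 ≈ -12.500)
H = -3600 (H = (16*(-25/2))*18 = -200*18 = -3600)
H/(-3176) - 1939/(-3686) = -3600/(-3176) - 1939/(-3686) = -3600*(-1/3176) - 1939*(-1/3686) = 450/397 + 1939/3686 = 2428483/1463342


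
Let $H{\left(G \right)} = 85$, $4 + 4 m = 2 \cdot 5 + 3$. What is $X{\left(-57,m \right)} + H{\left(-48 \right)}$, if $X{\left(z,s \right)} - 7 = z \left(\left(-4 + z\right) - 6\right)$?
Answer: $3911$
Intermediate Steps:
$m = \frac{9}{4}$ ($m = -1 + \frac{2 \cdot 5 + 3}{4} = -1 + \frac{10 + 3}{4} = -1 + \frac{1}{4} \cdot 13 = -1 + \frac{13}{4} = \frac{9}{4} \approx 2.25$)
$X{\left(z,s \right)} = 7 + z \left(-10 + z\right)$ ($X{\left(z,s \right)} = 7 + z \left(\left(-4 + z\right) - 6\right) = 7 + z \left(-10 + z\right)$)
$X{\left(-57,m \right)} + H{\left(-48 \right)} = \left(7 + \left(-57\right)^{2} - -570\right) + 85 = \left(7 + 3249 + 570\right) + 85 = 3826 + 85 = 3911$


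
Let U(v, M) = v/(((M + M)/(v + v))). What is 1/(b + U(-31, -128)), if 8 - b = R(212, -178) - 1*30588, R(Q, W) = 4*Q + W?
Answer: 128/3829567 ≈ 3.3424e-5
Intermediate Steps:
R(Q, W) = W + 4*Q
b = 29926 (b = 8 - ((-178 + 4*212) - 1*30588) = 8 - ((-178 + 848) - 30588) = 8 - (670 - 30588) = 8 - 1*(-29918) = 8 + 29918 = 29926)
U(v, M) = v²/M (U(v, M) = v/(((2*M)/((2*v)))) = v/(((2*M)*(1/(2*v)))) = v/((M/v)) = v*(v/M) = v²/M)
1/(b + U(-31, -128)) = 1/(29926 + (-31)²/(-128)) = 1/(29926 - 1/128*961) = 1/(29926 - 961/128) = 1/(3829567/128) = 128/3829567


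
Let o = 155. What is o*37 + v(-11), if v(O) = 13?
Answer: 5748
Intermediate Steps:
o*37 + v(-11) = 155*37 + 13 = 5735 + 13 = 5748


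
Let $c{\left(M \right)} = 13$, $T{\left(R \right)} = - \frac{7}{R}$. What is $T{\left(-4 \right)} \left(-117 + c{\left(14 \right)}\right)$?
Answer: $-182$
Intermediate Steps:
$T{\left(-4 \right)} \left(-117 + c{\left(14 \right)}\right) = - \frac{7}{-4} \left(-117 + 13\right) = \left(-7\right) \left(- \frac{1}{4}\right) \left(-104\right) = \frac{7}{4} \left(-104\right) = -182$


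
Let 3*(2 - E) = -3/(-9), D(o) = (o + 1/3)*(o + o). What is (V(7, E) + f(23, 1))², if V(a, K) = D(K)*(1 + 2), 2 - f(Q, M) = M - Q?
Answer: 1763584/729 ≈ 2419.2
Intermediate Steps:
f(Q, M) = 2 + Q - M (f(Q, M) = 2 - (M - Q) = 2 + (Q - M) = 2 + Q - M)
D(o) = 2*o*(⅓ + o) (D(o) = (o + ⅓)*(2*o) = (⅓ + o)*(2*o) = 2*o*(⅓ + o))
E = 17/9 (E = 2 - (-1)/(-9) = 2 - (-1)*(-1)/9 = 2 - ⅓*⅓ = 2 - ⅑ = 17/9 ≈ 1.8889)
V(a, K) = 2*K*(1 + 3*K) (V(a, K) = (2*K*(1 + 3*K)/3)*(1 + 2) = (2*K*(1 + 3*K)/3)*3 = 2*K*(1 + 3*K))
(V(7, E) + f(23, 1))² = (2*(17/9)*(1 + 3*(17/9)) + (2 + 23 - 1*1))² = (2*(17/9)*(1 + 17/3) + (2 + 23 - 1))² = (2*(17/9)*(20/3) + 24)² = (680/27 + 24)² = (1328/27)² = 1763584/729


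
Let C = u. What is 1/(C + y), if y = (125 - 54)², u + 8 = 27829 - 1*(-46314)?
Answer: 1/79176 ≈ 1.2630e-5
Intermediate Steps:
u = 74135 (u = -8 + (27829 - 1*(-46314)) = -8 + (27829 + 46314) = -8 + 74143 = 74135)
y = 5041 (y = 71² = 5041)
C = 74135
1/(C + y) = 1/(74135 + 5041) = 1/79176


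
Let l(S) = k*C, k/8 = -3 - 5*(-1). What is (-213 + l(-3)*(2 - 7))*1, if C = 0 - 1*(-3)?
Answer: -453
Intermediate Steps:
k = 16 (k = 8*(-3 - 5*(-1)) = 8*(-3 + 5) = 8*2 = 16)
C = 3 (C = 0 + 3 = 3)
l(S) = 48 (l(S) = 16*3 = 48)
(-213 + l(-3)*(2 - 7))*1 = (-213 + 48*(2 - 7))*1 = (-213 + 48*(-5))*1 = (-213 - 240)*1 = -453*1 = -453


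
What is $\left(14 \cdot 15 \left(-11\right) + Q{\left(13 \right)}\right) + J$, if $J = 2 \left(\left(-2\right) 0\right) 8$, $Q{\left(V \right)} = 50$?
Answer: $-2260$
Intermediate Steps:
$J = 0$ ($J = 2 \cdot 0 \cdot 8 = 0 \cdot 8 = 0$)
$\left(14 \cdot 15 \left(-11\right) + Q{\left(13 \right)}\right) + J = \left(14 \cdot 15 \left(-11\right) + 50\right) + 0 = \left(210 \left(-11\right) + 50\right) + 0 = \left(-2310 + 50\right) + 0 = -2260 + 0 = -2260$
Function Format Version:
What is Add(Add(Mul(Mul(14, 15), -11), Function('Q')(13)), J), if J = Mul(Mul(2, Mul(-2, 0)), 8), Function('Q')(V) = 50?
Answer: -2260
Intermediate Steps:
J = 0 (J = Mul(Mul(2, 0), 8) = Mul(0, 8) = 0)
Add(Add(Mul(Mul(14, 15), -11), Function('Q')(13)), J) = Add(Add(Mul(Mul(14, 15), -11), 50), 0) = Add(Add(Mul(210, -11), 50), 0) = Add(Add(-2310, 50), 0) = Add(-2260, 0) = -2260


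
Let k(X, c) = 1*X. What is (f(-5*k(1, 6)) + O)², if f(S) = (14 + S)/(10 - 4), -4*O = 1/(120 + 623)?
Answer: 19864849/8832784 ≈ 2.2490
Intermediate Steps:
k(X, c) = X
O = -1/2972 (O = -1/(4*(120 + 623)) = -¼/743 = -¼*1/743 = -1/2972 ≈ -0.00033647)
f(S) = 7/3 + S/6 (f(S) = (14 + S)/6 = (14 + S)*(⅙) = 7/3 + S/6)
(f(-5*k(1, 6)) + O)² = ((7/3 + (-5*1)/6) - 1/2972)² = ((7/3 + (⅙)*(-5)) - 1/2972)² = ((7/3 - ⅚) - 1/2972)² = (3/2 - 1/2972)² = (4457/2972)² = 19864849/8832784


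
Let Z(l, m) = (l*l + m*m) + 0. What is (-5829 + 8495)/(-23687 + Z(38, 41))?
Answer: -1333/10281 ≈ -0.12966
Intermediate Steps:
Z(l, m) = l² + m² (Z(l, m) = (l² + m²) + 0 = l² + m²)
(-5829 + 8495)/(-23687 + Z(38, 41)) = (-5829 + 8495)/(-23687 + (38² + 41²)) = 2666/(-23687 + (1444 + 1681)) = 2666/(-23687 + 3125) = 2666/(-20562) = 2666*(-1/20562) = -1333/10281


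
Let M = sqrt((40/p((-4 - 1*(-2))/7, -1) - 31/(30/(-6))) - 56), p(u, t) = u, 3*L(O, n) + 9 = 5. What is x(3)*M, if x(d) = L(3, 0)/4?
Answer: -I*sqrt(4745)/15 ≈ -4.5923*I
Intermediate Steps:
L(O, n) = -4/3 (L(O, n) = -3 + (1/3)*5 = -3 + 5/3 = -4/3)
x(d) = -1/3 (x(d) = -4/3/4 = -4/3*1/4 = -1/3)
M = I*sqrt(4745)/5 (M = sqrt((40/(((-4 - 1*(-2))/7)) - 31/(30/(-6))) - 56) = sqrt((40/(((-4 + 2)*(1/7))) - 31/(30*(-1/6))) - 56) = sqrt((40/((-2*1/7)) - 31/(-5)) - 56) = sqrt((40/(-2/7) - 31*(-1/5)) - 56) = sqrt((40*(-7/2) + 31/5) - 56) = sqrt((-140 + 31/5) - 56) = sqrt(-669/5 - 56) = sqrt(-949/5) = I*sqrt(4745)/5 ≈ 13.777*I)
x(3)*M = -I*sqrt(4745)/15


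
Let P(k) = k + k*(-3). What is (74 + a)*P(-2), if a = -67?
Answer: 28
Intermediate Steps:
P(k) = -2*k (P(k) = k - 3*k = -2*k)
(74 + a)*P(-2) = (74 - 67)*(-2*(-2)) = 7*4 = 28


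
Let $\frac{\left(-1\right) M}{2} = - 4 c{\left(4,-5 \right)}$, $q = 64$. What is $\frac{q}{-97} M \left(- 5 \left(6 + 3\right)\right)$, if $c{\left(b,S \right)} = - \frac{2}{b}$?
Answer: $- \frac{11520}{97} \approx -118.76$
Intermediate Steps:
$M = -4$ ($M = - 2 \left(- 4 \left(- \frac{2}{4}\right)\right) = - 2 \left(- 4 \left(\left(-2\right) \frac{1}{4}\right)\right) = - 2 \left(\left(-4\right) \left(- \frac{1}{2}\right)\right) = \left(-2\right) 2 = -4$)
$\frac{q}{-97} M \left(- 5 \left(6 + 3\right)\right) = \frac{64}{-97} \left(-4\right) \left(- 5 \left(6 + 3\right)\right) = 64 \left(- \frac{1}{97}\right) \left(-4\right) \left(\left(-5\right) 9\right) = \left(- \frac{64}{97}\right) \left(-4\right) \left(-45\right) = \frac{256}{97} \left(-45\right) = - \frac{11520}{97}$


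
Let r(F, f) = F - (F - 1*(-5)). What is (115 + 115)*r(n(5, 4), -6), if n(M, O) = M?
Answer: -1150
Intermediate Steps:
r(F, f) = -5 (r(F, f) = F - (F + 5) = F - (5 + F) = F + (-5 - F) = -5)
(115 + 115)*r(n(5, 4), -6) = (115 + 115)*(-5) = 230*(-5) = -1150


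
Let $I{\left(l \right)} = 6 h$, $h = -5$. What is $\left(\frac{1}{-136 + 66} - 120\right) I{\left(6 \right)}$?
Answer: $\frac{25203}{7} \approx 3600.4$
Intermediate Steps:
$I{\left(l \right)} = -30$ ($I{\left(l \right)} = 6 \left(-5\right) = -30$)
$\left(\frac{1}{-136 + 66} - 120\right) I{\left(6 \right)} = \left(\frac{1}{-136 + 66} - 120\right) \left(-30\right) = \left(\frac{1}{-70} - 120\right) \left(-30\right) = \left(- \frac{1}{70} - 120\right) \left(-30\right) = \left(- \frac{8401}{70}\right) \left(-30\right) = \frac{25203}{7}$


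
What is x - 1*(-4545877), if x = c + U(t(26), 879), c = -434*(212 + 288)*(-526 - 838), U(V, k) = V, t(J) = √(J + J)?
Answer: 300533877 + 2*√13 ≈ 3.0053e+8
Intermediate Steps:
t(J) = √2*√J (t(J) = √(2*J) = √2*√J)
c = 295988000 (c = -217000*(-1364) = -434*(-682000) = 295988000)
x = 295988000 + 2*√13 (x = 295988000 + √2*√26 = 295988000 + 2*√13 ≈ 2.9599e+8)
x - 1*(-4545877) = (295988000 + 2*√13) - 1*(-4545877) = (295988000 + 2*√13) + 4545877 = 300533877 + 2*√13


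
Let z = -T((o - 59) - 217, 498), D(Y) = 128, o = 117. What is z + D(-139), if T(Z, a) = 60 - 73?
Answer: 141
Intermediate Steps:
T(Z, a) = -13
z = 13 (z = -1*(-13) = 13)
z + D(-139) = 13 + 128 = 141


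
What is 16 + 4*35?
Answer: 156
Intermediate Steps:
16 + 4*35 = 16 + 140 = 156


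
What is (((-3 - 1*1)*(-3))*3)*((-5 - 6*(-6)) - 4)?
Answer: 972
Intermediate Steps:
(((-3 - 1*1)*(-3))*3)*((-5 - 6*(-6)) - 4) = (((-3 - 1)*(-3))*3)*((-5 + 36) - 4) = (-4*(-3)*3)*(31 - 4) = (12*3)*27 = 36*27 = 972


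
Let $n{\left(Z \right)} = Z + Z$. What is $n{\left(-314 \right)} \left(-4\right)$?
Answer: $2512$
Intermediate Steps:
$n{\left(Z \right)} = 2 Z$
$n{\left(-314 \right)} \left(-4\right) = 2 \left(-314\right) \left(-4\right) = \left(-628\right) \left(-4\right) = 2512$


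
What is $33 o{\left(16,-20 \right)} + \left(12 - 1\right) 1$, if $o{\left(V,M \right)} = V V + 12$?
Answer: $8855$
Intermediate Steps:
$o{\left(V,M \right)} = 12 + V^{2}$ ($o{\left(V,M \right)} = V^{2} + 12 = 12 + V^{2}$)
$33 o{\left(16,-20 \right)} + \left(12 - 1\right) 1 = 33 \left(12 + 16^{2}\right) + \left(12 - 1\right) 1 = 33 \left(12 + 256\right) + 11 \cdot 1 = 33 \cdot 268 + 11 = 8844 + 11 = 8855$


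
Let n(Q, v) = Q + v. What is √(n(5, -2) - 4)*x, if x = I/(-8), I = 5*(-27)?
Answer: 135*I/8 ≈ 16.875*I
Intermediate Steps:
I = -135
x = 135/8 (x = -135/(-8) = -135*(-⅛) = 135/8 ≈ 16.875)
√(n(5, -2) - 4)*x = √((5 - 2) - 4)*(135/8) = √(3 - 4)*(135/8) = √(-1)*(135/8) = I*(135/8) = 135*I/8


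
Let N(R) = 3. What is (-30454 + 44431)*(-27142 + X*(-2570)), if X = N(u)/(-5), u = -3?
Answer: -357811200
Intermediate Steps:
X = -⅗ (X = 3/(-5) = 3*(-⅕) = -⅗ ≈ -0.60000)
(-30454 + 44431)*(-27142 + X*(-2570)) = (-30454 + 44431)*(-27142 - ⅗*(-2570)) = 13977*(-27142 + 1542) = 13977*(-25600) = -357811200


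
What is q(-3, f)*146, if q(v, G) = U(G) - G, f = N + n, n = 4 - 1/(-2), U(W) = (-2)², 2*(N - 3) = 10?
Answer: -1241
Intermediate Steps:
N = 8 (N = 3 + (½)*10 = 3 + 5 = 8)
U(W) = 4
n = 9/2 (n = 4 - 1*(-½) = 4 + ½ = 9/2 ≈ 4.5000)
f = 25/2 (f = 8 + 9/2 = 25/2 ≈ 12.500)
q(v, G) = 4 - G
q(-3, f)*146 = (4 - 1*25/2)*146 = (4 - 25/2)*146 = -17/2*146 = -1241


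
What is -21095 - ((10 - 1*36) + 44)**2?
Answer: -21419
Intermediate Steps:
-21095 - ((10 - 1*36) + 44)**2 = -21095 - ((10 - 36) + 44)**2 = -21095 - (-26 + 44)**2 = -21095 - 1*18**2 = -21095 - 1*324 = -21095 - 324 = -21419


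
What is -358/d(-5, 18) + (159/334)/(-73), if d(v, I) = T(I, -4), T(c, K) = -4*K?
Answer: -2182825/97528 ≈ -22.382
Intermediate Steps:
d(v, I) = 16 (d(v, I) = -4*(-4) = 16)
-358/d(-5, 18) + (159/334)/(-73) = -358/16 + (159/334)/(-73) = -358*1/16 + (159*(1/334))*(-1/73) = -179/8 + (159/334)*(-1/73) = -179/8 - 159/24382 = -2182825/97528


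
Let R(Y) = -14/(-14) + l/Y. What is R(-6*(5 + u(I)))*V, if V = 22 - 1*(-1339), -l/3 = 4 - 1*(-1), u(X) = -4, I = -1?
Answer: 9527/2 ≈ 4763.5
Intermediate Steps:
l = -15 (l = -3*(4 - 1*(-1)) = -3*(4 + 1) = -3*5 = -15)
V = 1361 (V = 22 + 1339 = 1361)
R(Y) = 1 - 15/Y (R(Y) = -14/(-14) - 15/Y = -14*(-1/14) - 15/Y = 1 - 15/Y)
R(-6*(5 + u(I)))*V = ((-15 - 6*(5 - 4))/((-6*(5 - 4))))*1361 = ((-15 - 6)/((-6)))*1361 = ((-15 - 2*3)/((-2*3)))*1361 = ((-15 - 6)/(-6))*1361 = -⅙*(-21)*1361 = (7/2)*1361 = 9527/2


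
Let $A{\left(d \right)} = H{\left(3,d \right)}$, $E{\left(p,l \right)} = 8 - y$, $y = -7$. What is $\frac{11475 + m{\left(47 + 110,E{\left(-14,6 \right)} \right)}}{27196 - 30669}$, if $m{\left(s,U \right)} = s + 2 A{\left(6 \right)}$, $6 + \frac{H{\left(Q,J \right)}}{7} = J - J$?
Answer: $- \frac{11548}{3473} \approx -3.3251$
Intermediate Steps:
$E{\left(p,l \right)} = 15$ ($E{\left(p,l \right)} = 8 - -7 = 8 + 7 = 15$)
$H{\left(Q,J \right)} = -42$ ($H{\left(Q,J \right)} = -42 + 7 \left(J - J\right) = -42 + 7 \cdot 0 = -42 + 0 = -42$)
$A{\left(d \right)} = -42$
$m{\left(s,U \right)} = -84 + s$ ($m{\left(s,U \right)} = s + 2 \left(-42\right) = s - 84 = -84 + s$)
$\frac{11475 + m{\left(47 + 110,E{\left(-14,6 \right)} \right)}}{27196 - 30669} = \frac{11475 + \left(-84 + \left(47 + 110\right)\right)}{27196 - 30669} = \frac{11475 + \left(-84 + 157\right)}{-3473} = \left(11475 + 73\right) \left(- \frac{1}{3473}\right) = 11548 \left(- \frac{1}{3473}\right) = - \frac{11548}{3473}$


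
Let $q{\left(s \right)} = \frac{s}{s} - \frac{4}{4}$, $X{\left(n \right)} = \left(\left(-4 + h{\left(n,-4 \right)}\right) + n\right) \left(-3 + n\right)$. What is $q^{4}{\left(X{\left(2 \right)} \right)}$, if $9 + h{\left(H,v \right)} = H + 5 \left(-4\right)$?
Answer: $0$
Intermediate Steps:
$h{\left(H,v \right)} = -29 + H$ ($h{\left(H,v \right)} = -9 + \left(H + 5 \left(-4\right)\right) = -9 + \left(H - 20\right) = -9 + \left(-20 + H\right) = -29 + H$)
$X{\left(n \right)} = \left(-33 + 2 n\right) \left(-3 + n\right)$ ($X{\left(n \right)} = \left(\left(-4 + \left(-29 + n\right)\right) + n\right) \left(-3 + n\right) = \left(\left(-33 + n\right) + n\right) \left(-3 + n\right) = \left(-33 + 2 n\right) \left(-3 + n\right)$)
$q{\left(s \right)} = 0$ ($q{\left(s \right)} = 1 - 1 = 0$)
$q^{4}{\left(X{\left(2 \right)} \right)} = 0^{4} = 0$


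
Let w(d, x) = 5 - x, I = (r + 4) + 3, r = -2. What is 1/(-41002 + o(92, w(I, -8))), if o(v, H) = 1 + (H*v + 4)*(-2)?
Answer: -1/43401 ≈ -2.3041e-5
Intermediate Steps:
I = 5 (I = (-2 + 4) + 3 = 2 + 3 = 5)
o(v, H) = -7 - 2*H*v (o(v, H) = 1 + (4 + H*v)*(-2) = 1 + (-8 - 2*H*v) = -7 - 2*H*v)
1/(-41002 + o(92, w(I, -8))) = 1/(-41002 + (-7 - 2*(5 - 1*(-8))*92)) = 1/(-41002 + (-7 - 2*(5 + 8)*92)) = 1/(-41002 + (-7 - 2*13*92)) = 1/(-41002 + (-7 - 2392)) = 1/(-41002 - 2399) = 1/(-43401) = -1/43401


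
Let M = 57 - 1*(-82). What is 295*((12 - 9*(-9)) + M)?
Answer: 68440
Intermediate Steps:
M = 139 (M = 57 + 82 = 139)
295*((12 - 9*(-9)) + M) = 295*((12 - 9*(-9)) + 139) = 295*((12 + 81) + 139) = 295*(93 + 139) = 295*232 = 68440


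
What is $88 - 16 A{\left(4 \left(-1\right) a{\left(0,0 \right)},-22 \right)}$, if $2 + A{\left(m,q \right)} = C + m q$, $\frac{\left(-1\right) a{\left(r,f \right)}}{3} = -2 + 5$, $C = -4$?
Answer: $12856$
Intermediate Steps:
$a{\left(r,f \right)} = -9$ ($a{\left(r,f \right)} = - 3 \left(-2 + 5\right) = \left(-3\right) 3 = -9$)
$A{\left(m,q \right)} = -6 + m q$ ($A{\left(m,q \right)} = -2 + \left(-4 + m q\right) = -6 + m q$)
$88 - 16 A{\left(4 \left(-1\right) a{\left(0,0 \right)},-22 \right)} = 88 - 16 \left(-6 + 4 \left(-1\right) \left(-9\right) \left(-22\right)\right) = 88 - 16 \left(-6 + \left(-4\right) \left(-9\right) \left(-22\right)\right) = 88 - 16 \left(-6 + 36 \left(-22\right)\right) = 88 - 16 \left(-6 - 792\right) = 88 - -12768 = 88 + 12768 = 12856$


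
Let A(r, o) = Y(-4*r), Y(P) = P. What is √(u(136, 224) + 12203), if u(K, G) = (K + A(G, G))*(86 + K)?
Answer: I*√156517 ≈ 395.62*I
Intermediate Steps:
A(r, o) = -4*r
u(K, G) = (86 + K)*(K - 4*G) (u(K, G) = (K - 4*G)*(86 + K) = (86 + K)*(K - 4*G))
√(u(136, 224) + 12203) = √((136² - 344*224 + 86*136 - 4*224*136) + 12203) = √((18496 - 77056 + 11696 - 121856) + 12203) = √(-168720 + 12203) = √(-156517) = I*√156517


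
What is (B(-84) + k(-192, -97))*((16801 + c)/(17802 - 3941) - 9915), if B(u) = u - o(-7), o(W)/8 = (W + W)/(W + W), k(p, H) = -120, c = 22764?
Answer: 29127157000/13861 ≈ 2.1014e+6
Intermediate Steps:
o(W) = 8 (o(W) = 8*((W + W)/(W + W)) = 8*((2*W)/((2*W))) = 8*((2*W)*(1/(2*W))) = 8*1 = 8)
B(u) = -8 + u (B(u) = u - 1*8 = u - 8 = -8 + u)
(B(-84) + k(-192, -97))*((16801 + c)/(17802 - 3941) - 9915) = ((-8 - 84) - 120)*((16801 + 22764)/(17802 - 3941) - 9915) = (-92 - 120)*(39565/13861 - 9915) = -212*(39565*(1/13861) - 9915) = -212*(39565/13861 - 9915) = -212*(-137392250/13861) = 29127157000/13861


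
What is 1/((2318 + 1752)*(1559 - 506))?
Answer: 1/4285710 ≈ 2.3333e-7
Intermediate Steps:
1/((2318 + 1752)*(1559 - 506)) = 1/(4070*1053) = 1/4285710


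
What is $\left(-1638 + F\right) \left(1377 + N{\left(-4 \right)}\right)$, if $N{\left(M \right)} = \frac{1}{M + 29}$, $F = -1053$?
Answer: $- \frac{92640366}{25} \approx -3.7056 \cdot 10^{6}$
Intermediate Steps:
$N{\left(M \right)} = \frac{1}{29 + M}$
$\left(-1638 + F\right) \left(1377 + N{\left(-4 \right)}\right) = \left(-1638 - 1053\right) \left(1377 + \frac{1}{29 - 4}\right) = - 2691 \left(1377 + \frac{1}{25}\right) = \left(-2691\right) \frac{34426}{25} = - \frac{92640366}{25}$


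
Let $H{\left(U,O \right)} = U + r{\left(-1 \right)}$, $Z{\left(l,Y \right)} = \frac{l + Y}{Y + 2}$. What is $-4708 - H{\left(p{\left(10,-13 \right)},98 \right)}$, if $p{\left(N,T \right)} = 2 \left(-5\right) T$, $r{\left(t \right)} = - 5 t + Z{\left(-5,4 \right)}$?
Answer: $- \frac{29057}{6} \approx -4842.8$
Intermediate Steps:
$Z{\left(l,Y \right)} = \frac{Y + l}{2 + Y}$
$r{\left(t \right)} = - \frac{1}{6} - 5 t$ ($r{\left(t \right)} = - 5 t + \frac{4 - 5}{2 + 4} = - 5 t + \frac{1}{6} \left(-1\right) = - 5 t - \frac{1}{6} = - \frac{1}{6} - 5 t$)
$p{\left(N,T \right)} = - 10 T$
$H{\left(U,O \right)} = \frac{29}{6} + U$ ($H{\left(U,O \right)} = U - - \frac{29}{6} = U + \left(- \frac{1}{6} + 5\right) = U + \frac{29}{6} = \frac{29}{6} + U$)
$-4708 - H{\left(p{\left(10,-13 \right)},98 \right)} = -4708 - \left(\frac{29}{6} - -130\right) = -4708 - \left(\frac{29}{6} + 130\right) = -4708 - \frac{809}{6} = - \frac{29057}{6}$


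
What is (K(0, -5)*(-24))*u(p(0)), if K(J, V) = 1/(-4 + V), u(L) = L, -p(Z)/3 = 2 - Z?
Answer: -16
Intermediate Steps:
p(Z) = -6 + 3*Z (p(Z) = -3*(2 - Z) = -6 + 3*Z)
(K(0, -5)*(-24))*u(p(0)) = (-24/(-4 - 5))*(-6 + 3*0) = (-24/(-9))*(-6 + 0) = -⅑*(-24)*(-6) = (8/3)*(-6) = -16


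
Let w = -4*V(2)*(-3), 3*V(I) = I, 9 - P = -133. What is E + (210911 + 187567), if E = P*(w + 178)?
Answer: 424890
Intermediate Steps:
P = 142 (P = 9 - 1*(-133) = 9 + 133 = 142)
V(I) = I/3
w = 8 (w = -4*2/3*(-3) = -8/3*(-3) = 8)
E = 26412 (E = 142*(8 + 178) = 142*186 = 26412)
E + (210911 + 187567) = 26412 + (210911 + 187567) = 26412 + 398478 = 424890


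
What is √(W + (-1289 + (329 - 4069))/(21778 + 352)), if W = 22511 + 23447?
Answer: √22507217158430/22130 ≈ 214.38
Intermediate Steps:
W = 45958
√(W + (-1289 + (329 - 4069))/(21778 + 352)) = √(45958 + (-1289 + (329 - 4069))/(21778 + 352)) = √(45958 + (-1289 - 3740)/22130) = √(45958 - 5029*1/22130) = √(45958 - 5029/22130) = √(1017045511/22130) = √22507217158430/22130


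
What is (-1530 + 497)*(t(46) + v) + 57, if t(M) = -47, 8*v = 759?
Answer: -395183/8 ≈ -49398.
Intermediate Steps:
v = 759/8 (v = (1/8)*759 = 759/8 ≈ 94.875)
(-1530 + 497)*(t(46) + v) + 57 = (-1530 + 497)*(-47 + 759/8) + 57 = -1033*383/8 + 57 = -395639/8 + 57 = -395183/8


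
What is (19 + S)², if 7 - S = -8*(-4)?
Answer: 36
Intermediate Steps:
S = -25 (S = 7 - (-8)*(-4) = 7 - 1*32 = 7 - 32 = -25)
(19 + S)² = (19 - 25)² = (-6)² = 36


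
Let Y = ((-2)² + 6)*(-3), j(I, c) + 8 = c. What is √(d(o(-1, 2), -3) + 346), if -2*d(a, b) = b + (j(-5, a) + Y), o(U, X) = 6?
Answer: √1454/2 ≈ 19.066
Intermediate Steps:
j(I, c) = -8 + c
Y = -30 (Y = (4 + 6)*(-3) = 10*(-3) = -30)
d(a, b) = 19 - a/2 - b/2 (d(a, b) = -(b + ((-8 + a) - 30))/2 = -(b + (-38 + a))/2 = -(-38 + a + b)/2 = 19 - a/2 - b/2)
√(d(o(-1, 2), -3) + 346) = √((19 - ½*6 - ½*(-3)) + 346) = √((19 - 3 + 3/2) + 346) = √(35/2 + 346) = √(727/2) = √1454/2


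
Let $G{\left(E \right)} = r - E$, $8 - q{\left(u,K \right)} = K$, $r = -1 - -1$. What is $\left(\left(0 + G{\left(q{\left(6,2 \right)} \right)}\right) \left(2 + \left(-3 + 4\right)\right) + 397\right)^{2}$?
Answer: $143641$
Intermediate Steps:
$r = 0$ ($r = -1 + 1 = 0$)
$q{\left(u,K \right)} = 8 - K$
$G{\left(E \right)} = - E$ ($G{\left(E \right)} = 0 - E = - E$)
$\left(\left(0 + G{\left(q{\left(6,2 \right)} \right)}\right) \left(2 + \left(-3 + 4\right)\right) + 397\right)^{2} = \left(\left(0 - \left(8 - 2\right)\right) \left(2 + \left(-3 + 4\right)\right) + 397\right)^{2} = \left(\left(0 - \left(8 - 2\right)\right) \left(2 + 1\right) + 397\right)^{2} = \left(\left(0 - 6\right) 3 + 397\right)^{2} = \left(\left(-6\right) 3 + 397\right)^{2} = \left(-18 + 397\right)^{2} = 379^{2} = 143641$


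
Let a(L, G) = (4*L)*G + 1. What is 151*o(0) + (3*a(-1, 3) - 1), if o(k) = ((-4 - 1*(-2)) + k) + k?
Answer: -336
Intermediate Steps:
a(L, G) = 1 + 4*G*L (a(L, G) = 4*G*L + 1 = 1 + 4*G*L)
o(k) = -2 + 2*k (o(k) = ((-4 + 2) + k) + k = (-2 + k) + k = -2 + 2*k)
151*o(0) + (3*a(-1, 3) - 1) = 151*(-2 + 2*0) + (3*(1 + 4*3*(-1)) - 1) = 151*(-2 + 0) + (3*(1 - 12) - 1) = 151*(-2) + (3*(-11) - 1) = -302 + (-33 - 1) = -302 - 34 = -336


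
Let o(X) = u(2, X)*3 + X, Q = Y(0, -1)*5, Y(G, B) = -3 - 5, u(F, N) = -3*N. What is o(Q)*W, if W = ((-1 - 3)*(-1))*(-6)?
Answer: -7680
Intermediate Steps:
Y(G, B) = -8
Q = -40 (Q = -8*5 = -40)
o(X) = -8*X (o(X) = -3*X*3 + X = -9*X + X = -8*X)
W = -24 (W = -4*(-1)*(-6) = 4*(-6) = -24)
o(Q)*W = -8*(-40)*(-24) = 320*(-24) = -7680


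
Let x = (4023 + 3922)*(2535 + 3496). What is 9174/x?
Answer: 9174/47916295 ≈ 0.00019146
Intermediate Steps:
x = 47916295 (x = 7945*6031 = 47916295)
9174/x = 9174/47916295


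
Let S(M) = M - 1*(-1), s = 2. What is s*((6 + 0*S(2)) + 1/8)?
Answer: 49/4 ≈ 12.250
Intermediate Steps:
S(M) = 1 + M (S(M) = M + 1 = 1 + M)
s*((6 + 0*S(2)) + 1/8) = 2*((6 + 0*(1 + 2)) + 1/8) = 2*((6 + 0*3) + 1/8) = 2*((6 + 0) + 1/8) = 2*(6 + 1/8) = 2*(49/8) = 49/4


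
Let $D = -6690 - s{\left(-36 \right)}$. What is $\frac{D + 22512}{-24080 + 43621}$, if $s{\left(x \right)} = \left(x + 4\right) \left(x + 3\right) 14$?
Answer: $\frac{1038}{19541} \approx 0.053119$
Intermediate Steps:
$s{\left(x \right)} = 14 \left(3 + x\right) \left(4 + x\right)$ ($s{\left(x \right)} = \left(4 + x\right) \left(3 + x\right) 14 = \left(3 + x\right) \left(4 + x\right) 14 = 14 \left(3 + x\right) \left(4 + x\right)$)
$D = -21474$ ($D = -6690 - \left(168 + 14 \left(-36\right)^{2} + 98 \left(-36\right)\right) = -6690 - \left(168 + 14 \cdot 1296 - 3528\right) = -6690 - \left(168 + 18144 - 3528\right) = -6690 - 14784 = -21474$)
$\frac{D + 22512}{-24080 + 43621} = \frac{-21474 + 22512}{-24080 + 43621} = \frac{1038}{19541}$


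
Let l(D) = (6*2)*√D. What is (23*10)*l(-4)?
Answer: 5520*I ≈ 5520.0*I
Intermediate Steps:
l(D) = 12*√D
(23*10)*l(-4) = (23*10)*(12*√(-4)) = 230*(12*(2*I)) = 230*(24*I) = 5520*I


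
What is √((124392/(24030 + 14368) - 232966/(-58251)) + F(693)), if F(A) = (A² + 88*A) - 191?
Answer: 4*√7936610649800235933/15320013 ≈ 735.56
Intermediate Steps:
F(A) = -191 + A² + 88*A
√((124392/(24030 + 14368) - 232966/(-58251)) + F(693)) = √((124392/(24030 + 14368) - 232966/(-58251)) + (-191 + 693² + 88*693)) = √((124392/38398 - 232966*(-1/58251)) + (-191 + 480249 + 60984)) = √((124392*(1/38398) + 232966/58251) + 541042) = √((852/263 + 232966/58251) + 541042) = √(110899910/15320013 + 541042) = √(8288881373456/15320013) = 4*√7936610649800235933/15320013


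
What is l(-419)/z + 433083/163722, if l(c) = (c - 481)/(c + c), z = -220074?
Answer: 2218608079811/838720573574 ≈ 2.6452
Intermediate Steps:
l(c) = (-481 + c)/(2*c) (l(c) = (-481 + c)/((2*c)) = (-481 + c)*(1/(2*c)) = (-481 + c)/(2*c))
l(-419)/z + 433083/163722 = ((1/2)*(-481 - 419)/(-419))/(-220074) + 433083/163722 = ((1/2)*(-1/419)*(-900))*(-1/220074) + 433083*(1/163722) = (450/419)*(-1/220074) + 144361/54574 = -75/15368501 + 144361/54574 = 2218608079811/838720573574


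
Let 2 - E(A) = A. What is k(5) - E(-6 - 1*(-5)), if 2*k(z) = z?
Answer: -1/2 ≈ -0.50000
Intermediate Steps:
k(z) = z/2
E(A) = 2 - A
k(5) - E(-6 - 1*(-5)) = (1/2)*5 - (2 - (-6 - 1*(-5))) = 5/2 - (2 - (-6 + 5)) = 5/2 - (2 - 1*(-1)) = 5/2 - (2 + 1) = 5/2 - 1*3 = 5/2 - 3 = -1/2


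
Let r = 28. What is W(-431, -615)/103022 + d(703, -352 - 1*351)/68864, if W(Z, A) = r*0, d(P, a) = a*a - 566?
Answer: 493643/68864 ≈ 7.1684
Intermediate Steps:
d(P, a) = -566 + a**2 (d(P, a) = a**2 - 566 = -566 + a**2)
W(Z, A) = 0 (W(Z, A) = 28*0 = 0)
W(-431, -615)/103022 + d(703, -352 - 1*351)/68864 = 0/103022 + (-566 + (-352 - 1*351)**2)/68864 = 0*(1/103022) + (-566 + (-352 - 351)**2)*(1/68864) = 0 + (-566 + (-703)**2)*(1/68864) = 0 + (-566 + 494209)*(1/68864) = 0 + 493643*(1/68864) = 0 + 493643/68864 = 493643/68864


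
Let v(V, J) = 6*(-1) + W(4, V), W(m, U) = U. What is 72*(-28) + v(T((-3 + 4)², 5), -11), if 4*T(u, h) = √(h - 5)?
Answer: -2022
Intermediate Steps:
T(u, h) = √(-5 + h)/4 (T(u, h) = √(h - 5)/4 = √(-5 + h)/4)
v(V, J) = -6 + V (v(V, J) = 6*(-1) + V = -6 + V)
72*(-28) + v(T((-3 + 4)², 5), -11) = 72*(-28) + (-6 + √(-5 + 5)/4) = -2016 + (-6 + √0/4) = -2016 + (-6 + (¼)*0) = -2016 + (-6 + 0) = -2016 - 6 = -2022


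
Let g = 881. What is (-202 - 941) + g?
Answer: -262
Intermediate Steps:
(-202 - 941) + g = (-202 - 941) + 881 = -1143 + 881 = -262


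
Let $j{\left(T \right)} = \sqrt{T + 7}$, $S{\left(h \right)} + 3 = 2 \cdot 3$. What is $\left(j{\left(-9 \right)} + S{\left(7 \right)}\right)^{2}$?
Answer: $\left(3 + i \sqrt{2}\right)^{2} \approx 7.0 + 8.4853 i$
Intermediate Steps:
$S{\left(h \right)} = 3$ ($S{\left(h \right)} = -3 + 2 \cdot 3 = -3 + 6 = 3$)
$j{\left(T \right)} = \sqrt{7 + T}$
$\left(j{\left(-9 \right)} + S{\left(7 \right)}\right)^{2} = \left(\sqrt{7 - 9} + 3\right)^{2} = \left(\sqrt{-2} + 3\right)^{2} = \left(i \sqrt{2} + 3\right)^{2} = \left(3 + i \sqrt{2}\right)^{2}$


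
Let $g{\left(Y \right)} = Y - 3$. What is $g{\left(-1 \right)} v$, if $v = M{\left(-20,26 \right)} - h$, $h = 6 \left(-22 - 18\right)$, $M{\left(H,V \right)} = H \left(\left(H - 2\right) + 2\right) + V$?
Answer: $-2664$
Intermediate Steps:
$M{\left(H,V \right)} = V + H^{2}$ ($M{\left(H,V \right)} = H \left(\left(-2 + H\right) + 2\right) + V = H H + V = H^{2} + V = V + H^{2}$)
$g{\left(Y \right)} = -3 + Y$ ($g{\left(Y \right)} = Y - 3 = -3 + Y$)
$h = -240$ ($h = 6 \left(-40\right) = -240$)
$v = 666$ ($v = \left(26 + \left(-20\right)^{2}\right) - -240 = \left(26 + 400\right) + 240 = 426 + 240 = 666$)
$g{\left(-1 \right)} v = \left(-3 - 1\right) 666 = \left(-4\right) 666 = -2664$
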